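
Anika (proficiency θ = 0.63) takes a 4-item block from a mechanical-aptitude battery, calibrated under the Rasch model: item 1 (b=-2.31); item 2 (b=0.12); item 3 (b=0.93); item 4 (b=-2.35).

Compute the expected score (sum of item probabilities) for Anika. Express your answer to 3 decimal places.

P(θ) = 1 / (1 + exp(−(θ − b)))
P_1 = 1/(1+e^{-2.9400}) = 0.9498
P_2 = 1/(1+e^{-0.5100}) = 0.6248
P_3 = 1/(1+e^{0.3000}) = 0.4256
P_4 = 1/(1+e^{-2.9800}) = 0.9517
E[score] = 0.9498 + 0.6248 + 0.4256 + 0.9517 = 2.9518

2.952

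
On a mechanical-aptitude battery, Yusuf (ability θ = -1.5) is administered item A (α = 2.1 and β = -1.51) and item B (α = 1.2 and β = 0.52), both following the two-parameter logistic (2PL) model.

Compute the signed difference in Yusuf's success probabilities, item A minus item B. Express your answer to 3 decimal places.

0.424

P(θ) = 1 / (1 + exp(−α(θ − β)))
P_A = 0.5052
P_B = 0.0814
P_A − P_B = 0.4239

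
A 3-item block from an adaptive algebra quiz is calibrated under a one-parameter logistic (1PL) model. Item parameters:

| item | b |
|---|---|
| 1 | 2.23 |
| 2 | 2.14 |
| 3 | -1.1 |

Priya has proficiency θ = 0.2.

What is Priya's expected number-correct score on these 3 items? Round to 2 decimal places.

1.03

P(θ) = 1 / (1 + exp(−(θ − b)))
P_1 = 1/(1+e^{2.0300}) = 0.1161
P_2 = 1/(1+e^{1.9400}) = 0.1256
P_3 = 1/(1+e^{-1.3000}) = 0.7858
E[score] = 0.1161 + 0.1256 + 0.7858 = 1.0276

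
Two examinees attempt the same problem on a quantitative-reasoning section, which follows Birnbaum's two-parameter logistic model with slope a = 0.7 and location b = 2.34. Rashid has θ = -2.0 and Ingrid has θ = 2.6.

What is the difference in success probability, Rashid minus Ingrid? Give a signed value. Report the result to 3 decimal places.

P(θ) = 1 / (1 + exp(−a(θ − b)))
P(Rashid) = 0.0457  [exponent -3.0380]
P(Ingrid) = 0.5454  [exponent 0.1820]
Difference = 0.0457 − 0.5454 = -0.4996

-0.500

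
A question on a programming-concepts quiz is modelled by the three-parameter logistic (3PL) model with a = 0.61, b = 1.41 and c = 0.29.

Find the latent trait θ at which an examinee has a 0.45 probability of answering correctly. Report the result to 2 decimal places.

-0.61

P(θ) = c + (1 − c) · 1 / (1 + exp(−a(θ − b)))
Remove guessing floor: (0.45 − 0.29)/(1 − 0.29) = 0.2254
logit = ln(0.2254/0.7746) = -1.2347
θ = b + logit/(a) = 1.41 + (-1.2347)/0.6100 = -0.6142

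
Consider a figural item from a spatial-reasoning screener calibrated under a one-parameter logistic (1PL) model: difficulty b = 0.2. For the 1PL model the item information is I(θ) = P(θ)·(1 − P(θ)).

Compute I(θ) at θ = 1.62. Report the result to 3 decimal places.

P = 1/(1+e^{-1.4200}) = 0.8053
P(1−P) = 0.8053 × 0.1947 = 0.1568
I = P(1−P) = 0.15677

0.157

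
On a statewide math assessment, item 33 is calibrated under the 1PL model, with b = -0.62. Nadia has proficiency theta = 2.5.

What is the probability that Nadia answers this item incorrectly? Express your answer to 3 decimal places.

P(theta) = 1 / (1 + exp(−(theta − b)))
Exponent: (2.5 − (-0.62)) = 3.1200
1/(1 + e^{-3.1200}) = 0.9577
P = 0.9577
P(incorrect) = 1 − 0.9577 = 0.0423

0.042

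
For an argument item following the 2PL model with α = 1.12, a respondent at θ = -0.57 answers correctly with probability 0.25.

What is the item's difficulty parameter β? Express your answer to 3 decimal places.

0.411

P(θ) = 1 / (1 + exp(−α(θ − β)))
logit(0.25) = ln(0.25/0.75) = -1.0986
β = θ − logit/(α) = -0.57 − (-1.0986)/1.1200 = 0.4109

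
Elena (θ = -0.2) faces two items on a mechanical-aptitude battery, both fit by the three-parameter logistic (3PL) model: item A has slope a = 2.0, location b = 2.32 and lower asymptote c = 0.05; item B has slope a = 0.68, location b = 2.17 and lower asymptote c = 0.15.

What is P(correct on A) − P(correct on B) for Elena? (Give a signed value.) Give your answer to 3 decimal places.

-0.235

P(θ) = c + (1 − c) · 1 / (1 + exp(−a(θ − b)))
P_A = 0.0561
P_B = 0.2914
P_A − P_B = -0.2353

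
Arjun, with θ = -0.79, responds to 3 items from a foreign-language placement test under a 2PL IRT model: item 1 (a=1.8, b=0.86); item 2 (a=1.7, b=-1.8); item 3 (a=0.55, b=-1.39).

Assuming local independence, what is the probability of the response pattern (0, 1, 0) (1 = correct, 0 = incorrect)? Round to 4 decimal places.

0.3373

P(θ) = 1 / (1 + exp(−a(θ − b)))
P_1 = 1/(1+e^{2.9700}) = 0.0488
P_2 = 1/(1+e^{-1.7170}) = 0.8477
P_3 = 1/(1+e^{-0.3300}) = 0.5818
L = (1−P_1) × P_2 × (1−P_3) = 0.9512 × 0.8477 × 0.4182 = 0.33726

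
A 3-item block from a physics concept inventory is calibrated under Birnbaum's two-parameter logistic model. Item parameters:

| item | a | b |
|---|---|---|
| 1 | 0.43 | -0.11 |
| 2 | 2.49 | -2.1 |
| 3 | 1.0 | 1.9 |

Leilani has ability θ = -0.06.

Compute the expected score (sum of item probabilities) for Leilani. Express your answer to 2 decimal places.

P(θ) = 1 / (1 + exp(−a(θ − b)))
P_1 = 1/(1+e^{-0.0215}) = 0.5054
P_2 = 1/(1+e^{-5.0796}) = 0.9938
P_3 = 1/(1+e^{1.9600}) = 0.1235
E[score] = 0.5054 + 0.9938 + 0.1235 = 1.6227

1.62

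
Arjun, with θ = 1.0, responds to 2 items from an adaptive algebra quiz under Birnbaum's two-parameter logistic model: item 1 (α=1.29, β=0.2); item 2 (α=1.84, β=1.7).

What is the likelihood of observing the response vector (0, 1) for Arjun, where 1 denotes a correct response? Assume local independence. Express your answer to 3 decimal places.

P(θ) = 1 / (1 + exp(−α(θ − β)))
P_1 = 1/(1+e^{-1.0320}) = 0.7373
P_2 = 1/(1+e^{1.2880}) = 0.2162
L = (1−P_1) × P_2 = 0.2627 × 0.2162 = 0.05679

0.057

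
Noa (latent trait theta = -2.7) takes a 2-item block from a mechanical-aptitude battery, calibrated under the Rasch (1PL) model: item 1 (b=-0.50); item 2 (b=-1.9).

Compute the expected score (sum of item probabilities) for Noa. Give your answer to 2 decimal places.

0.41

P(theta) = 1 / (1 + exp(−(theta − b)))
P_1 = 1/(1+e^{2.2000}) = 0.0998
P_2 = 1/(1+e^{0.8000}) = 0.3100
E[score] = 0.0998 + 0.3100 = 0.4098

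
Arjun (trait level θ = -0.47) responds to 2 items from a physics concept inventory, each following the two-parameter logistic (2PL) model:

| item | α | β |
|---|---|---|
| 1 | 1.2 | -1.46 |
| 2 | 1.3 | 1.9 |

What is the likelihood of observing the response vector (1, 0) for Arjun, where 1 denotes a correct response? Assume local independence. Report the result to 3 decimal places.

P(θ) = 1 / (1 + exp(−α(θ − β)))
P_1 = 1/(1+e^{-1.1880}) = 0.7664
P_2 = 1/(1+e^{3.0810}) = 0.0439
L = P_1 × (1−P_2) = 0.7664 × 0.9561 = 0.73274

0.733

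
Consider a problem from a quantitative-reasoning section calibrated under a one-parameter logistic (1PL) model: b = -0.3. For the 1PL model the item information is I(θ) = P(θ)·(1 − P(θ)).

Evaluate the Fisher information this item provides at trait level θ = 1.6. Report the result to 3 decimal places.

P = 1/(1+e^{-1.9000}) = 0.8699
P(1−P) = 0.8699 × 0.1301 = 0.1132
I = P(1−P) = 0.11318

0.113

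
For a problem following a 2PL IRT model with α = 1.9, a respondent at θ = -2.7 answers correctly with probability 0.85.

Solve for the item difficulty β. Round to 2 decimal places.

-3.61

P(θ) = 1 / (1 + exp(−α(θ − β)))
logit(0.85) = ln(0.85/0.15) = 1.7346
β = θ − logit/(α) = -2.7 − 1.7346/1.9000 = -3.6129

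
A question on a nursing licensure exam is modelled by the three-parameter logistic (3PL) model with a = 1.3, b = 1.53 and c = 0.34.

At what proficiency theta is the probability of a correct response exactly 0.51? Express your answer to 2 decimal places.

0.72

P(theta) = c + (1 − c) · 1 / (1 + exp(−a(theta − b)))
Remove guessing floor: (0.51 − 0.34)/(1 − 0.34) = 0.2576
logit = ln(0.2576/0.7424) = -1.0586
theta = b + logit/(a) = 1.53 + (-1.0586)/1.3000 = 0.7157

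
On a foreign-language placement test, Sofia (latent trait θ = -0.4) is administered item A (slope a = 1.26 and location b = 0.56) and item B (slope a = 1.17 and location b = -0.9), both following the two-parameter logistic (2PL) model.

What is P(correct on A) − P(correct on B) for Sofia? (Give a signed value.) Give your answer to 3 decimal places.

P(θ) = 1 / (1 + exp(−a(θ − b)))
P_A = 0.2298
P_B = 0.6422
P_A − P_B = -0.4124

-0.412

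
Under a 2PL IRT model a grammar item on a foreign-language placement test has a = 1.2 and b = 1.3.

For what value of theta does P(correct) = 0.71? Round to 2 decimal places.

2.05

P(theta) = 1 / (1 + exp(−a(theta − b)))
logit = ln(0.7100/0.2900) = 0.8954
theta = b + logit/(a) = 1.3 + 0.8954/1.2000 = 2.0462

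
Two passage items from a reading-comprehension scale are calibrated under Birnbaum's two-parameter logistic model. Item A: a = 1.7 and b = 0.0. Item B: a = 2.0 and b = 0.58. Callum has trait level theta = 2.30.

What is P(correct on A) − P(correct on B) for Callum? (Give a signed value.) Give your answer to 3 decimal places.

P(theta) = 1 / (1 + exp(−a(theta − b)))
P_A = 0.9804
P_B = 0.9689
P_A − P_B = 0.0114

0.011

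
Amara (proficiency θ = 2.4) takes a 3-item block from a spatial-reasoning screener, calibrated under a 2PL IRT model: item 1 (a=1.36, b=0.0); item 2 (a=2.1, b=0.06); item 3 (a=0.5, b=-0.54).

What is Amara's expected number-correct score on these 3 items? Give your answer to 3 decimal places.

2.769

P(θ) = 1 / (1 + exp(−a(θ − b)))
P_1 = 1/(1+e^{-3.2640}) = 0.9632
P_2 = 1/(1+e^{-4.9140}) = 0.9927
P_3 = 1/(1+e^{-1.4700}) = 0.8131
E[score] = 0.9632 + 0.9927 + 0.8131 = 2.7689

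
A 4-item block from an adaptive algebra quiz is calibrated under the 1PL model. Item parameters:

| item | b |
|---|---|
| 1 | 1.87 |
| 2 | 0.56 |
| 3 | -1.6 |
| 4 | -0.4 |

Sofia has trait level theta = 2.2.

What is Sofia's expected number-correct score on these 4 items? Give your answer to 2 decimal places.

P(theta) = 1 / (1 + exp(−(theta − b)))
P_1 = 1/(1+e^{-0.3300}) = 0.5818
P_2 = 1/(1+e^{-1.6400}) = 0.8375
P_3 = 1/(1+e^{-3.8000}) = 0.9781
P_4 = 1/(1+e^{-2.6000}) = 0.9309
E[score] = 0.5818 + 0.8375 + 0.9781 + 0.9309 = 3.3283

3.33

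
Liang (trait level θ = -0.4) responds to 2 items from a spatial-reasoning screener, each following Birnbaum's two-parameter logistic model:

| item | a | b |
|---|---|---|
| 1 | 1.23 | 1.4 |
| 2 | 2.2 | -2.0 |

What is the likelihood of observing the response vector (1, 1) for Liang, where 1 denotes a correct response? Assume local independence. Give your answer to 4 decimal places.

P(θ) = 1 / (1 + exp(−a(θ − b)))
P_1 = 1/(1+e^{2.2140}) = 0.0985
P_2 = 1/(1+e^{-3.5200}) = 0.9713
L = P_1 × P_2 = 0.0985 × 0.9713 = 0.09567

0.0957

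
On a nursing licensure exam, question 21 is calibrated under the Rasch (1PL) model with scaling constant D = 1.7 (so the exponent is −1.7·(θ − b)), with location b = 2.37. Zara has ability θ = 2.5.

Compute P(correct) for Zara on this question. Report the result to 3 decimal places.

P(θ) = 1 / (1 + exp(−D·(θ − b)))
Exponent: 1.7 × (2.5 − 2.37) = 0.2210
1/(1 + e^{-0.2210}) = 0.5550
P = 0.5550

0.555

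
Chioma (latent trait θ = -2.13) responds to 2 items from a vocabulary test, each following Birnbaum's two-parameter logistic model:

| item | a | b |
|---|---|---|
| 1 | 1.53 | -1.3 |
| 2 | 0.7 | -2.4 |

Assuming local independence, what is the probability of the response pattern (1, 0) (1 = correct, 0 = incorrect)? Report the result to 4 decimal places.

P(θ) = 1 / (1 + exp(−a(θ − b)))
P_1 = 1/(1+e^{1.2699}) = 0.2193
P_2 = 1/(1+e^{-0.1890}) = 0.5471
L = P_1 × (1−P_2) = 0.2193 × 0.4529 = 0.09931

0.0993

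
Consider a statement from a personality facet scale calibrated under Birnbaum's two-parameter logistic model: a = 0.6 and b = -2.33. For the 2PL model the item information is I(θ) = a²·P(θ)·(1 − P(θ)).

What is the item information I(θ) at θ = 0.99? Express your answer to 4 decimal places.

0.0380

P = 1/(1+e^{-1.9920}) = 0.8800
P(1−P) = 0.8800 × 0.1200 = 0.1056
I = a² × P(1−P) = 0.6² × 0.1056 = 0.03803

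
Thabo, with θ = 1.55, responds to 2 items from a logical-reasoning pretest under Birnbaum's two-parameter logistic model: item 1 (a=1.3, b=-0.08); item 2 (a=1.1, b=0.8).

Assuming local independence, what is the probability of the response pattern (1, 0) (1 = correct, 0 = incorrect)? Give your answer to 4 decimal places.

0.2720

P(θ) = 1 / (1 + exp(−a(θ − b)))
P_1 = 1/(1+e^{-2.1190}) = 0.8927
P_2 = 1/(1+e^{-0.8250}) = 0.6953
L = P_1 × (1−P_2) = 0.8927 × 0.3047 = 0.27202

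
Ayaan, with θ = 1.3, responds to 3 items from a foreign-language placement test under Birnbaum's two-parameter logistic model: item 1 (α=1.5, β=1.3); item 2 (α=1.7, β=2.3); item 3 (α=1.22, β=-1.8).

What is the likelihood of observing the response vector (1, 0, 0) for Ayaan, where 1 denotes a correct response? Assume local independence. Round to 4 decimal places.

P(θ) = 1 / (1 + exp(−α(θ − β)))
P_1 = 1/(1+e^{0.0000}) = 0.5000
P_2 = 1/(1+e^{1.7000}) = 0.1545
P_3 = 1/(1+e^{-3.7820}) = 0.9777
L = P_1 × (1−P_2) × (1−P_3) = 0.5000 × 0.8455 × 0.0223 = 0.00941

0.0094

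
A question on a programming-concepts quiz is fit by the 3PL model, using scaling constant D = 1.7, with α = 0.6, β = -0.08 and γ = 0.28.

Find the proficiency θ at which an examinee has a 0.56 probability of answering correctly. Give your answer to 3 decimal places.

P(θ) = γ + (1 − γ) · 1 / (1 + exp(−D·α(θ − β)))
Remove guessing floor: (0.56 − 0.28)/(1 − 0.28) = 0.3889
logit = ln(0.3889/0.6111) = -0.4520
θ = β + logit/(1.7·α) = -0.08 + (-0.4520)/1.0200 = -0.5231

-0.523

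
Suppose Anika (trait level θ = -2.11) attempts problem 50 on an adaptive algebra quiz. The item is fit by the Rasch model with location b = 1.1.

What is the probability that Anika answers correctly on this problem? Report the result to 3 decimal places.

0.039

P(θ) = 1 / (1 + exp(−(θ − b)))
Exponent: (-2.11 − 1.1) = -3.2100
1/(1 + e^{3.2100}) = 0.0388
P = 0.0388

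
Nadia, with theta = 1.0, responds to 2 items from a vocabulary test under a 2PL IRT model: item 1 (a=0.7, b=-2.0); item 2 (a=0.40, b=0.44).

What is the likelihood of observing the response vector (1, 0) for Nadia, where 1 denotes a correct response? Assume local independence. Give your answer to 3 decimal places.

P(theta) = 1 / (1 + exp(−a(theta − b)))
P_1 = 1/(1+e^{-2.1000}) = 0.8909
P_2 = 1/(1+e^{-0.2240}) = 0.5558
L = P_1 × (1−P_2) = 0.8909 × 0.4442 = 0.39577

0.396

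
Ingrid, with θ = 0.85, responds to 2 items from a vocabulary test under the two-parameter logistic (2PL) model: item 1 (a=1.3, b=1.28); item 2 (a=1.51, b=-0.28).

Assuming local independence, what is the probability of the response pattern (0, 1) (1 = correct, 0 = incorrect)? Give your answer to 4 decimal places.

0.5385

P(θ) = 1 / (1 + exp(−a(θ − b)))
P_1 = 1/(1+e^{0.5590}) = 0.3638
P_2 = 1/(1+e^{-1.7063}) = 0.8464
L = (1−P_1) × P_2 = 0.6362 × 0.8464 = 0.53847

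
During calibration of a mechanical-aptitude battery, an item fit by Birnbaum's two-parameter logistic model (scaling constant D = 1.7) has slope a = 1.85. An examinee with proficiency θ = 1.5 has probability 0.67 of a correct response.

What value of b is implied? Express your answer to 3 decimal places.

P(θ) = 1 / (1 + exp(−D·a(θ − b)))
logit(0.67) = ln(0.67/0.33) = 0.7082
b = θ − logit/(1.7·a) = 1.5 − 0.7082/3.1450 = 1.2748

1.275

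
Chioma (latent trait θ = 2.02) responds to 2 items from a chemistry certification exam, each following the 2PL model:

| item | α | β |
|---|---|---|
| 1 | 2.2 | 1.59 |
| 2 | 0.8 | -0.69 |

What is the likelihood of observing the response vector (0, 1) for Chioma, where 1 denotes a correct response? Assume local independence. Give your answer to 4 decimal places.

P(θ) = 1 / (1 + exp(−α(θ − β)))
P_1 = 1/(1+e^{-0.9460}) = 0.7203
P_2 = 1/(1+e^{-2.1680}) = 0.8973
L = (1−P_1) × P_2 = 0.2797 × 0.8973 = 0.25098

0.2510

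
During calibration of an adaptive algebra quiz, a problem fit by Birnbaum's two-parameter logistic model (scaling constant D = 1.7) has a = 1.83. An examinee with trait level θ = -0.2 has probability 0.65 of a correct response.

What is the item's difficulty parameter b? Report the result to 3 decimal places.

P(θ) = 1 / (1 + exp(−D·a(θ − b)))
logit(0.65) = ln(0.65/0.35) = 0.6190
b = θ − logit/(1.7·a) = -0.2 − 0.6190/3.1110 = -0.3990

-0.399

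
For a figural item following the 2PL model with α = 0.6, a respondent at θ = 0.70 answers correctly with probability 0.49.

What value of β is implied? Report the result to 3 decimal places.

P(θ) = 1 / (1 + exp(−α(θ − β)))
logit(0.49) = ln(0.49/0.51) = -0.0400
β = θ − logit/(α) = 0.70 − (-0.0400)/0.6000 = 0.7667

0.767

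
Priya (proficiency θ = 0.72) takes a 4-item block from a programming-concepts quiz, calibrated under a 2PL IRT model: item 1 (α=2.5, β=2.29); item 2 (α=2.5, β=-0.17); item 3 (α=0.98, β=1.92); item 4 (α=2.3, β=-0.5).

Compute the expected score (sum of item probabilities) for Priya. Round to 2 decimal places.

2.10

P(θ) = 1 / (1 + exp(−α(θ − β)))
P_1 = 1/(1+e^{3.9250}) = 0.0194
P_2 = 1/(1+e^{-2.2250}) = 0.9025
P_3 = 1/(1+e^{1.1760}) = 0.2358
P_4 = 1/(1+e^{-2.8060}) = 0.9430
E[score] = 0.0194 + 0.9025 + 0.2358 + 0.9430 = 2.1006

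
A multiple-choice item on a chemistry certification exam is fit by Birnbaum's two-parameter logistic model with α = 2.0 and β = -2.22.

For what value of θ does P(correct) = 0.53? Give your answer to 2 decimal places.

P(θ) = 1 / (1 + exp(−α(θ − β)))
logit = ln(0.5300/0.4700) = 0.1201
θ = β + logit/(α) = -2.22 + 0.1201/2.0000 = -2.1599

-2.16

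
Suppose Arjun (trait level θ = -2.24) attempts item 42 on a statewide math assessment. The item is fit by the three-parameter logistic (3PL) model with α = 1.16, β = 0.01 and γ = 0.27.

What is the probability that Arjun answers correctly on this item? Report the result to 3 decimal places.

0.320

P(θ) = γ + (1 − γ) · 1 / (1 + exp(−α(θ − β)))
Exponent: 1.16 × (-2.24 − 0.01) = -2.6100
1/(1 + e^{2.6100}) = 0.0685
P = 0.27 + 0.73 × 0.0685 = 0.3200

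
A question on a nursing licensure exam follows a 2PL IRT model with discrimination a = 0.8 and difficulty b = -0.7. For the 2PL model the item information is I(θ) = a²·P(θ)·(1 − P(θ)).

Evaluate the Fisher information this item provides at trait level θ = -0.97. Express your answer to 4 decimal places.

P = 1/(1+e^{0.2160}) = 0.4462
P(1−P) = 0.4462 × 0.5538 = 0.2471
I = a² × P(1−P) = 0.8² × 0.2471 = 0.15815

0.1581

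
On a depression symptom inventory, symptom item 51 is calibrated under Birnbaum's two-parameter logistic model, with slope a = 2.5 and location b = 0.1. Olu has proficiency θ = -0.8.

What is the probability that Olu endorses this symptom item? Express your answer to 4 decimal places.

P(θ) = 1 / (1 + exp(−a(θ − b)))
Exponent: 2.5 × (-0.8 − 0.1) = -2.2500
1/(1 + e^{2.2500}) = 0.0953

0.0953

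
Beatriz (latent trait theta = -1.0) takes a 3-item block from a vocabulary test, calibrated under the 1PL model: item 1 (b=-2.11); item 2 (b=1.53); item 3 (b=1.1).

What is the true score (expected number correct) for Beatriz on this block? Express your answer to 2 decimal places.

P(theta) = 1 / (1 + exp(−(theta − b)))
P_1 = 1/(1+e^{-1.1100}) = 0.7521
P_2 = 1/(1+e^{2.5300}) = 0.0738
P_3 = 1/(1+e^{2.1000}) = 0.1091
E[score] = 0.7521 + 0.0738 + 0.1091 = 0.9350

0.94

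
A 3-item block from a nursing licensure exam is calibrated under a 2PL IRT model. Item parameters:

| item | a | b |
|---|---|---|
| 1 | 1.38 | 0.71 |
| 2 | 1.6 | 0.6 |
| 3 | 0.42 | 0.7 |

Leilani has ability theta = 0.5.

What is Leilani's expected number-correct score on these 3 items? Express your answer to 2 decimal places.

P(theta) = 1 / (1 + exp(−a(theta − b)))
P_1 = 1/(1+e^{0.2898}) = 0.4281
P_2 = 1/(1+e^{0.1600}) = 0.4601
P_3 = 1/(1+e^{0.0840}) = 0.4790
E[score] = 0.4281 + 0.4601 + 0.4790 = 1.3672

1.37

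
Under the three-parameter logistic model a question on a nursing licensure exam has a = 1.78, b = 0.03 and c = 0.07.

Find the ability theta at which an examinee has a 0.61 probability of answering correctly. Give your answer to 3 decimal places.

P(theta) = c + (1 − c) · 1 / (1 + exp(−a(theta − b)))
Remove guessing floor: (0.61 − 0.07)/(1 − 0.07) = 0.5806
logit = ln(0.5806/0.4194) = 0.3254
theta = b + logit/(a) = 0.03 + 0.3254/1.7800 = 0.2128

0.213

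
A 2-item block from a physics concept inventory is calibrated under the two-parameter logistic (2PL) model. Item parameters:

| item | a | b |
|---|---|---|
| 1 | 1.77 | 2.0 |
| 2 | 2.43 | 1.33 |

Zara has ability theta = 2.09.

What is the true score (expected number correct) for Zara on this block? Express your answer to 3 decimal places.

1.403

P(theta) = 1 / (1 + exp(−a(theta − b)))
P_1 = 1/(1+e^{-0.1593}) = 0.5397
P_2 = 1/(1+e^{-1.8468}) = 0.8638
E[score] = 0.5397 + 0.8638 = 1.4035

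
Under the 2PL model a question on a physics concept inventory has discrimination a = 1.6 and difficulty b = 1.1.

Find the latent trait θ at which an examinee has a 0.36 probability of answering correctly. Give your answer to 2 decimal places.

P(θ) = 1 / (1 + exp(−a(θ − b)))
logit = ln(0.3600/0.6400) = -0.5754
θ = b + logit/(a) = 1.1 + (-0.5754)/1.6000 = 0.7404

0.74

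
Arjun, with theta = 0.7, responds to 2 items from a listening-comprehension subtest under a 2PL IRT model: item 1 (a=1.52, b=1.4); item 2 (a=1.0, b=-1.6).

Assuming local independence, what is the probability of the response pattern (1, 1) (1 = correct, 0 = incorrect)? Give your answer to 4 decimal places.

0.2332

P(theta) = 1 / (1 + exp(−a(theta − b)))
P_1 = 1/(1+e^{1.0640}) = 0.2565
P_2 = 1/(1+e^{-2.3000}) = 0.9089
L = P_1 × P_2 = 0.2565 × 0.9089 = 0.23317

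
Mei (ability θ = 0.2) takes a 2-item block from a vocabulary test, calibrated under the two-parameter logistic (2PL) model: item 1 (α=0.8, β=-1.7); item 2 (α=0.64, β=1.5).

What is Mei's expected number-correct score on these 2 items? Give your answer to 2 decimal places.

1.12

P(θ) = 1 / (1 + exp(−α(θ − β)))
P_1 = 1/(1+e^{-1.5200}) = 0.8205
P_2 = 1/(1+e^{0.8320}) = 0.3032
E[score] = 0.8205 + 0.3032 = 1.1238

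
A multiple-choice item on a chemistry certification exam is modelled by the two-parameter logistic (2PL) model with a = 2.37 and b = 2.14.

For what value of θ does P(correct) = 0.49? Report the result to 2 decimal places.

2.12

P(θ) = 1 / (1 + exp(−a(θ − b)))
logit = ln(0.4900/0.5100) = -0.0400
θ = b + logit/(a) = 2.14 + (-0.0400)/2.3700 = 2.1231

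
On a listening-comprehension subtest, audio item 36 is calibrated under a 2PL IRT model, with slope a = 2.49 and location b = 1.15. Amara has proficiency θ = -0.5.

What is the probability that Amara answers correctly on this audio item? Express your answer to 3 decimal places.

0.016

P(θ) = 1 / (1 + exp(−a(θ − b)))
Exponent: 2.49 × (-0.5 − 1.15) = -4.1085
1/(1 + e^{4.1085}) = 0.0162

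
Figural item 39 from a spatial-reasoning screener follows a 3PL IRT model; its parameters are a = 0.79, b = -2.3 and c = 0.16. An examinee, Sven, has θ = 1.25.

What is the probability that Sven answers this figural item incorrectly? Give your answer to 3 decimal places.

P(θ) = c + (1 − c) · 1 / (1 + exp(−a(θ − b)))
Exponent: 0.79 × (1.25 − (-2.3)) = 2.8045
1/(1 + e^{-2.8045}) = 0.9429
P = 0.16 + 0.84 × 0.9429 = 0.9521
P(incorrect) = 1 − 0.9521 = 0.0479

0.048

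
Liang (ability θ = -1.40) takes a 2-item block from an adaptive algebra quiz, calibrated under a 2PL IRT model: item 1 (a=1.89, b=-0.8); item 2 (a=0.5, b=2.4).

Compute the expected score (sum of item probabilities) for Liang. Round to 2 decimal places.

P(θ) = 1 / (1 + exp(−a(θ − b)))
P_1 = 1/(1+e^{1.1340}) = 0.2434
P_2 = 1/(1+e^{1.9000}) = 0.1301
E[score] = 0.2434 + 0.1301 = 0.3735

0.37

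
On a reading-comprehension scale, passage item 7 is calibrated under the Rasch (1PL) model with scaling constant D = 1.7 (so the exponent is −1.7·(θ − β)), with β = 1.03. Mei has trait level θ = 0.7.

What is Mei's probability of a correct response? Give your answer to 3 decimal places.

P(θ) = 1 / (1 + exp(−D·(θ − β)))
Exponent: 1.7 × (0.7 − 1.03) = -0.5610
1/(1 + e^{0.5610}) = 0.3633
P = 0.3633

0.363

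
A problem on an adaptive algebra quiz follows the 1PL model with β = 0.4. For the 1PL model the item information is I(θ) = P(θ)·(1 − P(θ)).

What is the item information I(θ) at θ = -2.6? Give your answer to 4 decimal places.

0.0452

P = 1/(1+e^{3.0000}) = 0.0474
P(1−P) = 0.0474 × 0.9526 = 0.0452
I = P(1−P) = 0.04518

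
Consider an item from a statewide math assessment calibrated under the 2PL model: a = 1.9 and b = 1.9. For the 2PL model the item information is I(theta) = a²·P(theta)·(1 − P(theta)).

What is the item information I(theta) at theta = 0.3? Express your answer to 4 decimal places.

0.1573

P = 1/(1+e^{3.0400}) = 0.0457
P(1−P) = 0.0457 × 0.9543 = 0.0436
I = a² × P(1−P) = 1.9² × 0.0436 = 0.15728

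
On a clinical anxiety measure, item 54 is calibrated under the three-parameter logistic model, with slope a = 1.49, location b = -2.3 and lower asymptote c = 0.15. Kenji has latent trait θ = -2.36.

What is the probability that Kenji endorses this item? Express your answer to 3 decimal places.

P(θ) = c + (1 − c) · 1 / (1 + exp(−a(θ − b)))
Exponent: 1.49 × (-2.36 − (-2.3)) = -0.0894
1/(1 + e^{0.0894}) = 0.4777
P = 0.15 + 0.85 × 0.4777 = 0.5560

0.556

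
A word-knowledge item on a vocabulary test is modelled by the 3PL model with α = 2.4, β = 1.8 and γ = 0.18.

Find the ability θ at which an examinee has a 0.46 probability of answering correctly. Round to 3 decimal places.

1.526

P(θ) = γ + (1 − γ) · 1 / (1 + exp(−α(θ − β)))
Remove guessing floor: (0.46 − 0.18)/(1 − 0.18) = 0.3415
logit = ln(0.3415/0.6585) = -0.6568
θ = β + logit/(α) = 1.8 + (-0.6568)/2.4000 = 1.5263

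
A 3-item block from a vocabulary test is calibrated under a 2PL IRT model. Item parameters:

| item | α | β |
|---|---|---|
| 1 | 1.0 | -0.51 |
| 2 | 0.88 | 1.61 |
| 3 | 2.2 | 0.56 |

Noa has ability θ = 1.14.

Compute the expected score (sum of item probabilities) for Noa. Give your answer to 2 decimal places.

2.02

P(θ) = 1 / (1 + exp(−α(θ − β)))
P_1 = 1/(1+e^{-1.6500}) = 0.8389
P_2 = 1/(1+e^{0.4136}) = 0.3980
P_3 = 1/(1+e^{-1.2760}) = 0.7818
E[score] = 0.8389 + 0.3980 + 0.7818 = 2.0187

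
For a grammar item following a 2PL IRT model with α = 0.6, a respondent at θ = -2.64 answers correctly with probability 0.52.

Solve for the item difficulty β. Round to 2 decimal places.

-2.77

P(θ) = 1 / (1 + exp(−α(θ − β)))
logit(0.52) = ln(0.52/0.48) = 0.0800
β = θ − logit/(α) = -2.64 − 0.0800/0.6000 = -2.7734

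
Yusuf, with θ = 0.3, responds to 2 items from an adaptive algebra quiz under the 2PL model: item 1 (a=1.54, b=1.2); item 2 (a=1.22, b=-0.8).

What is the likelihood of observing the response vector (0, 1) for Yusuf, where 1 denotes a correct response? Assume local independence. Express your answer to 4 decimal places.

0.6342

P(θ) = 1 / (1 + exp(−a(θ − b)))
P_1 = 1/(1+e^{1.3860}) = 0.2000
P_2 = 1/(1+e^{-1.3420}) = 0.7928
L = (1−P_1) × P_2 = 0.8000 × 0.7928 = 0.63422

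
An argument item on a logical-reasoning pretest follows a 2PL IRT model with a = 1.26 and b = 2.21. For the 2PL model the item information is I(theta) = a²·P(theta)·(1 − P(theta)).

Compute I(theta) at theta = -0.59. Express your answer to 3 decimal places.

P = 1/(1+e^{3.5280}) = 0.0285
P(1−P) = 0.0285 × 0.9715 = 0.0277
I = a² × P(1−P) = 1.26² × 0.0277 = 0.04400

0.044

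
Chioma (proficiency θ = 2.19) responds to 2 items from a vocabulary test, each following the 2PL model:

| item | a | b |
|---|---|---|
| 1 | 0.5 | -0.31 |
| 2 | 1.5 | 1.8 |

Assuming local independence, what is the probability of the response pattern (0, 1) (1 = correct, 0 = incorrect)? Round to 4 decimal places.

0.1430

P(θ) = 1 / (1 + exp(−a(θ − b)))
P_1 = 1/(1+e^{-1.2500}) = 0.7773
P_2 = 1/(1+e^{-0.5850}) = 0.6422
L = (1−P_1) × P_2 = 0.2227 × 0.6422 = 0.14302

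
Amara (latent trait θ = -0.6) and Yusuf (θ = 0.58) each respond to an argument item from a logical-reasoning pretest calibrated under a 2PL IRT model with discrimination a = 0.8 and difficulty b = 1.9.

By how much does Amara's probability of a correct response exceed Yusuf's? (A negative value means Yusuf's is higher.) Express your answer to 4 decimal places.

P(θ) = 1 / (1 + exp(−a(θ − b)))
P(Amara) = 0.1192  [exponent -2.0000]
P(Yusuf) = 0.2581  [exponent -1.0560]
Difference = 0.1192 − 0.2581 = -0.1389

-0.1389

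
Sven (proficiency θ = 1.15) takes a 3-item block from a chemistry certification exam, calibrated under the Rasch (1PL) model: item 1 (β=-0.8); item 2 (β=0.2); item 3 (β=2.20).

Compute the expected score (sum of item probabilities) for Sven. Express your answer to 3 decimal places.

1.856

P(θ) = 1 / (1 + exp(−(θ − β)))
P_1 = 1/(1+e^{-1.9500}) = 0.8754
P_2 = 1/(1+e^{-0.9500}) = 0.7211
P_3 = 1/(1+e^{1.0500}) = 0.2592
E[score] = 0.8754 + 0.7211 + 0.2592 = 1.8558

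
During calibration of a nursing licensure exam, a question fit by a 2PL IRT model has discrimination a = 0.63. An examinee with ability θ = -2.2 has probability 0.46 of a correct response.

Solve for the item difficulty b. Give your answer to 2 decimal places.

-1.95

P(θ) = 1 / (1 + exp(−a(θ − b)))
logit(0.46) = ln(0.46/0.54) = -0.1603
b = θ − logit/(a) = -2.2 − (-0.1603)/0.6300 = -1.9455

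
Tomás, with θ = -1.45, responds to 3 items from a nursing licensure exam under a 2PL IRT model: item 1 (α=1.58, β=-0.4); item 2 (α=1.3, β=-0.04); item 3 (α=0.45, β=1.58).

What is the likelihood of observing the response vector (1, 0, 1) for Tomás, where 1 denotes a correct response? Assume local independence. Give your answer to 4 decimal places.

0.0281

P(θ) = 1 / (1 + exp(−α(θ − β)))
P_1 = 1/(1+e^{1.6590}) = 0.1599
P_2 = 1/(1+e^{1.8330}) = 0.1379
P_3 = 1/(1+e^{1.3635}) = 0.2037
L = P_1 × (1−P_2) × P_3 = 0.1599 × 0.8621 × 0.2037 = 0.02808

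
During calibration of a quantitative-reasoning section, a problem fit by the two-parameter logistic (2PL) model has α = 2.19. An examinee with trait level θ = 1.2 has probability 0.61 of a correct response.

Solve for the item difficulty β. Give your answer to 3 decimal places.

0.996

P(θ) = 1 / (1 + exp(−α(θ − β)))
logit(0.61) = ln(0.61/0.39) = 0.4473
β = θ − logit/(α) = 1.2 − 0.4473/2.1900 = 0.9957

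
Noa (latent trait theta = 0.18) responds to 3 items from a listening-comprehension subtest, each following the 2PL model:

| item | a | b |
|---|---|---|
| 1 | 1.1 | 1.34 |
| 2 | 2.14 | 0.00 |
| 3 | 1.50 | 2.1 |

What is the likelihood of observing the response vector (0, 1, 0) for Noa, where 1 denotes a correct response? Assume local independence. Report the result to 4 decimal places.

0.4405

P(theta) = 1 / (1 + exp(−a(theta − b)))
P_1 = 1/(1+e^{1.2760}) = 0.2182
P_2 = 1/(1+e^{-0.3852}) = 0.5951
P_3 = 1/(1+e^{2.8800}) = 0.0532
L = (1−P_1) × P_2 × (1−P_3) = 0.7818 × 0.5951 × 0.9468 = 0.44052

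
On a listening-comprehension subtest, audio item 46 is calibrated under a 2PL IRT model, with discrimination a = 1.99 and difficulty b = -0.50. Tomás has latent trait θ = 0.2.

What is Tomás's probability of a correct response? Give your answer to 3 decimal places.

P(θ) = 1 / (1 + exp(−a(θ − b)))
Exponent: 1.99 × (0.2 − (-0.50)) = 1.3930
1/(1 + e^{-1.3930}) = 0.8011

0.801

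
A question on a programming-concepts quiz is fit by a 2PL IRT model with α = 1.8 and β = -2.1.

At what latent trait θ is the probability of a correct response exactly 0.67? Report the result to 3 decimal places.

-1.707

P(θ) = 1 / (1 + exp(−α(θ − β)))
logit = ln(0.6700/0.3300) = 0.7082
θ = β + logit/(α) = -2.1 + 0.7082/1.8000 = -1.7066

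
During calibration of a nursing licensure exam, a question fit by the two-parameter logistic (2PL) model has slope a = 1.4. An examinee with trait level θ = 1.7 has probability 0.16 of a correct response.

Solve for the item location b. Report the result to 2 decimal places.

P(θ) = 1 / (1 + exp(−a(θ − b)))
logit(0.16) = ln(0.16/0.84) = -1.6582
b = θ − logit/(a) = 1.7 − (-1.6582)/1.4000 = 2.8844

2.88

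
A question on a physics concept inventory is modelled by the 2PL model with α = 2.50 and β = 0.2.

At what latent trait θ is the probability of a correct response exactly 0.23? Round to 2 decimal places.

P(θ) = 1 / (1 + exp(−α(θ − β)))
logit = ln(0.2300/0.7700) = -1.2083
θ = β + logit/(α) = 0.2 + (-1.2083)/2.5000 = -0.2833

-0.28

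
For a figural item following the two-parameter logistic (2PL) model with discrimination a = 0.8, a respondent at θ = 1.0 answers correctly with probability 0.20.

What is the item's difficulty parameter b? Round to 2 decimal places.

2.73

P(θ) = 1 / (1 + exp(−a(θ − b)))
logit(0.20) = ln(0.20/0.80) = -1.3863
b = θ − logit/(a) = 1.0 − (-1.3863)/0.8000 = 2.7329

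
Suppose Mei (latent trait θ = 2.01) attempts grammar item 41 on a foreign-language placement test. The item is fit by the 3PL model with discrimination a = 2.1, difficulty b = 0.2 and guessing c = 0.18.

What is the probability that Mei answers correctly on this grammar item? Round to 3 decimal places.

0.982

P(θ) = c + (1 − c) · 1 / (1 + exp(−a(θ − b)))
Exponent: 2.1 × (2.01 − 0.2) = 3.8010
1/(1 + e^{-3.8010}) = 0.9781
P = 0.18 + 0.82 × 0.9781 = 0.9821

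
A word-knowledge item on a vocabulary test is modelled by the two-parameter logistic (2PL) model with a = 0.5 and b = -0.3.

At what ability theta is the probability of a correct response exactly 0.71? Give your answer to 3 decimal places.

P(theta) = 1 / (1 + exp(−a(theta − b)))
logit = ln(0.7100/0.2900) = 0.8954
theta = b + logit/(a) = -0.3 + 0.8954/0.5000 = 1.4908

1.491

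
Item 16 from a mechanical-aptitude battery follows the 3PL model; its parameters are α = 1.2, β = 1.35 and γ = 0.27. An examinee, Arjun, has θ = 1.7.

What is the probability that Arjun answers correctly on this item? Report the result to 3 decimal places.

P(θ) = γ + (1 − γ) · 1 / (1 + exp(−α(θ − β)))
Exponent: 1.2 × (1.7 − 1.35) = 0.4200
1/(1 + e^{-0.4200}) = 0.6035
P = 0.27 + 0.73 × 0.6035 = 0.7105

0.711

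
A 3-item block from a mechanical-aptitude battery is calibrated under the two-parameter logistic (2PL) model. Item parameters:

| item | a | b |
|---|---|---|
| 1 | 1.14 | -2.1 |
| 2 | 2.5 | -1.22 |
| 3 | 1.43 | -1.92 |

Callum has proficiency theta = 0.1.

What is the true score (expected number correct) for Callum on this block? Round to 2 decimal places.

2.84

P(theta) = 1 / (1 + exp(−a(theta − b)))
P_1 = 1/(1+e^{-2.5080}) = 0.9247
P_2 = 1/(1+e^{-3.3000}) = 0.9644
P_3 = 1/(1+e^{-2.8886}) = 0.9473
E[score] = 0.9247 + 0.9644 + 0.9473 = 2.8364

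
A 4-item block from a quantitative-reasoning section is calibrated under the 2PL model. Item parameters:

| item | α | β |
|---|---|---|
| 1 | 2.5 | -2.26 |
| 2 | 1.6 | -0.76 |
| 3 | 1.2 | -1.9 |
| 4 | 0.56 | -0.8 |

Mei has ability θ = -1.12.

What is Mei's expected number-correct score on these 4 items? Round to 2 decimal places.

P(θ) = 1 / (1 + exp(−α(θ − β)))
P_1 = 1/(1+e^{-2.8500}) = 0.9453
P_2 = 1/(1+e^{0.5760}) = 0.3599
P_3 = 1/(1+e^{-0.9360}) = 0.7183
P_4 = 1/(1+e^{0.1792}) = 0.4553
E[score] = 0.9453 + 0.3599 + 0.7183 + 0.4553 = 2.4788

2.48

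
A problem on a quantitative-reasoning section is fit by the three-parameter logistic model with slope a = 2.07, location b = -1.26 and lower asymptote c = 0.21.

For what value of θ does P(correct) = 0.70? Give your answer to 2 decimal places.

-1.02

P(θ) = c + (1 − c) · 1 / (1 + exp(−a(θ − b)))
Remove guessing floor: (0.70 − 0.21)/(1 − 0.21) = 0.6203
logit = ln(0.6203/0.3797) = 0.4906
θ = b + logit/(a) = -1.26 + 0.4906/2.0700 = -1.0230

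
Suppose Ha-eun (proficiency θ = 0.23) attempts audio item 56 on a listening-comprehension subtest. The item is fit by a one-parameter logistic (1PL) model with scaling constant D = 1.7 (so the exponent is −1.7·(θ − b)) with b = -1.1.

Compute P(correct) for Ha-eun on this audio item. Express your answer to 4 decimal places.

0.9056

P(θ) = 1 / (1 + exp(−D·(θ − b)))
Exponent: 1.7 × (0.23 − (-1.1)) = 2.2610
1/(1 + e^{-2.2610}) = 0.9056
P = 0.9056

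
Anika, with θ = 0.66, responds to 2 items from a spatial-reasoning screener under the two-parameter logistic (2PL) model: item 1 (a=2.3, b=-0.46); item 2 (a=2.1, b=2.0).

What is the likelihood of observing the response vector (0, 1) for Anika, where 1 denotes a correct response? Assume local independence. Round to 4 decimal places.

0.0040

P(θ) = 1 / (1 + exp(−a(θ − b)))
P_1 = 1/(1+e^{-2.5760}) = 0.9293
P_2 = 1/(1+e^{2.8140}) = 0.0566
L = (1−P_1) × P_2 = 0.0707 × 0.0566 = 0.00400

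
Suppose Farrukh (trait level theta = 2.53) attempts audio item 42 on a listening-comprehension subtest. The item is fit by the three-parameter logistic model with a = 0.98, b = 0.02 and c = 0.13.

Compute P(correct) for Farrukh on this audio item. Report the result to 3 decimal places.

P(theta) = c + (1 − c) · 1 / (1 + exp(−a(theta − b)))
Exponent: 0.98 × (2.53 − 0.02) = 2.4598
1/(1 + e^{-2.4598}) = 0.9213
P = 0.13 + 0.87 × 0.9213 = 0.9315

0.932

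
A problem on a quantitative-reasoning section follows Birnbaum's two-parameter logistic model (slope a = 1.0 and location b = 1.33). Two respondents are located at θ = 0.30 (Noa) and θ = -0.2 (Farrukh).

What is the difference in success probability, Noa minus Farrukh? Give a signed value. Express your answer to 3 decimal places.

P(θ) = 1 / (1 + exp(−a(θ − b)))
P(Noa) = 0.2631  [exponent -1.0300]
P(Farrukh) = 0.1780  [exponent -1.5300]
Difference = 0.2631 − 0.1780 = 0.0851

0.085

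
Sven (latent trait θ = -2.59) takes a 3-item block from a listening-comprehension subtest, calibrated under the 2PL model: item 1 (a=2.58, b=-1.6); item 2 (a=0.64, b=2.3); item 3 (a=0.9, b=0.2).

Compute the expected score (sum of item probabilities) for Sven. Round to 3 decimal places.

P(θ) = 1 / (1 + exp(−a(θ − b)))
P_1 = 1/(1+e^{2.5542}) = 0.0721
P_2 = 1/(1+e^{3.1296}) = 0.0419
P_3 = 1/(1+e^{2.5110}) = 0.0751
E[score] = 0.0721 + 0.0419 + 0.0751 = 0.1891

0.189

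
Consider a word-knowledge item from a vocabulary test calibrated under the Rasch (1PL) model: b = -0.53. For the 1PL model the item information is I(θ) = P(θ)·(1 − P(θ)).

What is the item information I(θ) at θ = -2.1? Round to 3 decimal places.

0.143

P = 1/(1+e^{1.5700}) = 0.1722
P(1−P) = 0.1722 × 0.8278 = 0.1426
I = P(1−P) = 0.14256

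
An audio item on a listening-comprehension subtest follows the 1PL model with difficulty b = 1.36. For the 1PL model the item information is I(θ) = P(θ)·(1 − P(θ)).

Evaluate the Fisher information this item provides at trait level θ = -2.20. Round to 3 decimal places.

P = 1/(1+e^{3.5600}) = 0.0277
P(1−P) = 0.0277 × 0.9723 = 0.0269
I = P(1−P) = 0.02689

0.027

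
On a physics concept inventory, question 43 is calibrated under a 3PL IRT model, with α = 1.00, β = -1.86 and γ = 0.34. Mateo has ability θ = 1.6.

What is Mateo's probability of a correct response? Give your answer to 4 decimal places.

P(θ) = γ + (1 − γ) · 1 / (1 + exp(−α(θ − β)))
Exponent: 1.00 × (1.6 − (-1.86)) = 3.4600
1/(1 + e^{-3.4600}) = 0.9695
P = 0.34 + 0.66 × 0.9695 = 0.9799

0.9799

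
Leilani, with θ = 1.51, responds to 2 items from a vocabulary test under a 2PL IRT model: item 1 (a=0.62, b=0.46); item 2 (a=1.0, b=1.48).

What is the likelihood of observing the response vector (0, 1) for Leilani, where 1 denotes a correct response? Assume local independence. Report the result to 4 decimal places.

P(θ) = 1 / (1 + exp(−a(θ − b)))
P_1 = 1/(1+e^{-0.6510}) = 0.6572
P_2 = 1/(1+e^{-0.0300}) = 0.5075
L = (1−P_1) × P_2 = 0.3428 × 0.5075 = 0.17395

0.1740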